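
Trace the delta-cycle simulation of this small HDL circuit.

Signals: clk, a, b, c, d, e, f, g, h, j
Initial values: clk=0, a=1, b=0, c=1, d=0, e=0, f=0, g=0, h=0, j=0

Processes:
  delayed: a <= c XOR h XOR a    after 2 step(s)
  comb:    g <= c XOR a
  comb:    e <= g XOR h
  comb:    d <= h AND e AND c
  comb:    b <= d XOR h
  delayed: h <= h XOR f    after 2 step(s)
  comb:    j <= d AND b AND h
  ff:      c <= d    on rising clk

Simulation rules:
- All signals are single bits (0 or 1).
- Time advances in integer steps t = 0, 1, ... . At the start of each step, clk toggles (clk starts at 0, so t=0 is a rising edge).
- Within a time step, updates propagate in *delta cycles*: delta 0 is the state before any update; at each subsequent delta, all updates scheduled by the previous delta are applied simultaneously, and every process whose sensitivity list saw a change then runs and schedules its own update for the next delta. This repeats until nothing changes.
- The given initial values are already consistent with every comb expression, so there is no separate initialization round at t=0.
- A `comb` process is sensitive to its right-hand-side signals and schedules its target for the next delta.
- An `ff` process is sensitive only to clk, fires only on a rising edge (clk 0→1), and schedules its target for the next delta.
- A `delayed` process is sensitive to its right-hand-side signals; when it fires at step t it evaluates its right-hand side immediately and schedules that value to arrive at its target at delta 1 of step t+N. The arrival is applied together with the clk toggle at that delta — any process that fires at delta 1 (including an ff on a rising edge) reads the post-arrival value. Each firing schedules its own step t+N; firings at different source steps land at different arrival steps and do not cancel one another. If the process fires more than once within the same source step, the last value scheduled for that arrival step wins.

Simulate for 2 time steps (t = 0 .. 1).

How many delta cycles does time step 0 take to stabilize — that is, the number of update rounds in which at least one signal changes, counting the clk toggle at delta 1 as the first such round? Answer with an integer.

t0.Δ0 g=0 a=1 e=0 j=0 b=0 h=0 d=0 f=0 c=1 clk=0
t0.Δ1 g=0 a=1 e=0 j=0 b=0 h=0 d=0 f=0 c=1 clk=1
t0.Δ2 g=0 a=1 e=0 j=0 b=0 h=0 d=0 f=0 c=0 clk=1
t0.Δ3 g=1 a=1 e=0 j=0 b=0 h=0 d=0 f=0 c=0 clk=1
t0.Δ4 g=1 a=1 e=1 j=0 b=0 h=0 d=0 f=0 c=0 clk=1
t1.Δ0 g=1 a=1 e=1 j=0 b=0 h=0 d=0 f=0 c=0 clk=1
t1.Δ1 g=1 a=1 e=1 j=0 b=0 h=0 d=0 f=0 c=0 clk=0

4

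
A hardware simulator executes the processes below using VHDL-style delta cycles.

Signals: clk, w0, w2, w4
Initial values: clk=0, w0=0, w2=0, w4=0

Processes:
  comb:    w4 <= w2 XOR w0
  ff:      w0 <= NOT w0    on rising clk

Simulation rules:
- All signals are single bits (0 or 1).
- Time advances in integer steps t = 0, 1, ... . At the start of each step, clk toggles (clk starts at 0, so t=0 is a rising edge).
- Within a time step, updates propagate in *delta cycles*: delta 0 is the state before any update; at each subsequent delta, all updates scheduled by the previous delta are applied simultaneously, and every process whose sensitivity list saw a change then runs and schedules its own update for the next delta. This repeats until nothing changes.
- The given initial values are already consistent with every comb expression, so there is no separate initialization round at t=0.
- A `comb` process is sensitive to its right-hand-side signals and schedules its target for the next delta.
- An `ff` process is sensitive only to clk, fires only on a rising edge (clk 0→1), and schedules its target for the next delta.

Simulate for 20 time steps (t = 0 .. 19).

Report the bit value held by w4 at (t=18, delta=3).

t0.Δ0 w2=0 clk=0 w4=0 w0=0
t0.Δ1 w2=0 clk=1 w4=0 w0=0
t0.Δ2 w2=0 clk=1 w4=0 w0=1
t0.Δ3 w2=0 clk=1 w4=1 w0=1
t1.Δ0 w2=0 clk=1 w4=1 w0=1
t1.Δ1 w2=0 clk=0 w4=1 w0=1
t2.Δ0 w2=0 clk=0 w4=1 w0=1
t2.Δ1 w2=0 clk=1 w4=1 w0=1
t2.Δ2 w2=0 clk=1 w4=1 w0=0
t2.Δ3 w2=0 clk=1 w4=0 w0=0
t3.Δ0 w2=0 clk=1 w4=0 w0=0
t3.Δ1 w2=0 clk=0 w4=0 w0=0
t4.Δ0 w2=0 clk=0 w4=0 w0=0
t4.Δ1 w2=0 clk=1 w4=0 w0=0
t4.Δ2 w2=0 clk=1 w4=0 w0=1
t4.Δ3 w2=0 clk=1 w4=1 w0=1
t5.Δ0 w2=0 clk=1 w4=1 w0=1
t5.Δ1 w2=0 clk=0 w4=1 w0=1
t6.Δ0 w2=0 clk=0 w4=1 w0=1
t6.Δ1 w2=0 clk=1 w4=1 w0=1
t6.Δ2 w2=0 clk=1 w4=1 w0=0
t6.Δ3 w2=0 clk=1 w4=0 w0=0
t7.Δ0 w2=0 clk=1 w4=0 w0=0
t7.Δ1 w2=0 clk=0 w4=0 w0=0
t8.Δ0 w2=0 clk=0 w4=0 w0=0
t8.Δ1 w2=0 clk=1 w4=0 w0=0
t8.Δ2 w2=0 clk=1 w4=0 w0=1
t8.Δ3 w2=0 clk=1 w4=1 w0=1
t9.Δ0 w2=0 clk=1 w4=1 w0=1
t9.Δ1 w2=0 clk=0 w4=1 w0=1
t10.Δ0 w2=0 clk=0 w4=1 w0=1
t10.Δ1 w2=0 clk=1 w4=1 w0=1
t10.Δ2 w2=0 clk=1 w4=1 w0=0
t10.Δ3 w2=0 clk=1 w4=0 w0=0
t11.Δ0 w2=0 clk=1 w4=0 w0=0
t11.Δ1 w2=0 clk=0 w4=0 w0=0
t12.Δ0 w2=0 clk=0 w4=0 w0=0
t12.Δ1 w2=0 clk=1 w4=0 w0=0
t12.Δ2 w2=0 clk=1 w4=0 w0=1
t12.Δ3 w2=0 clk=1 w4=1 w0=1
t13.Δ0 w2=0 clk=1 w4=1 w0=1
t13.Δ1 w2=0 clk=0 w4=1 w0=1
t14.Δ0 w2=0 clk=0 w4=1 w0=1
t14.Δ1 w2=0 clk=1 w4=1 w0=1
t14.Δ2 w2=0 clk=1 w4=1 w0=0
t14.Δ3 w2=0 clk=1 w4=0 w0=0
t15.Δ0 w2=0 clk=1 w4=0 w0=0
t15.Δ1 w2=0 clk=0 w4=0 w0=0
t16.Δ0 w2=0 clk=0 w4=0 w0=0
t16.Δ1 w2=0 clk=1 w4=0 w0=0
t16.Δ2 w2=0 clk=1 w4=0 w0=1
t16.Δ3 w2=0 clk=1 w4=1 w0=1
t17.Δ0 w2=0 clk=1 w4=1 w0=1
t17.Δ1 w2=0 clk=0 w4=1 w0=1
t18.Δ0 w2=0 clk=0 w4=1 w0=1
t18.Δ1 w2=0 clk=1 w4=1 w0=1
t18.Δ2 w2=0 clk=1 w4=1 w0=0
t18.Δ3 w2=0 clk=1 w4=0 w0=0
t19.Δ0 w2=0 clk=1 w4=0 w0=0
t19.Δ1 w2=0 clk=0 w4=0 w0=0

0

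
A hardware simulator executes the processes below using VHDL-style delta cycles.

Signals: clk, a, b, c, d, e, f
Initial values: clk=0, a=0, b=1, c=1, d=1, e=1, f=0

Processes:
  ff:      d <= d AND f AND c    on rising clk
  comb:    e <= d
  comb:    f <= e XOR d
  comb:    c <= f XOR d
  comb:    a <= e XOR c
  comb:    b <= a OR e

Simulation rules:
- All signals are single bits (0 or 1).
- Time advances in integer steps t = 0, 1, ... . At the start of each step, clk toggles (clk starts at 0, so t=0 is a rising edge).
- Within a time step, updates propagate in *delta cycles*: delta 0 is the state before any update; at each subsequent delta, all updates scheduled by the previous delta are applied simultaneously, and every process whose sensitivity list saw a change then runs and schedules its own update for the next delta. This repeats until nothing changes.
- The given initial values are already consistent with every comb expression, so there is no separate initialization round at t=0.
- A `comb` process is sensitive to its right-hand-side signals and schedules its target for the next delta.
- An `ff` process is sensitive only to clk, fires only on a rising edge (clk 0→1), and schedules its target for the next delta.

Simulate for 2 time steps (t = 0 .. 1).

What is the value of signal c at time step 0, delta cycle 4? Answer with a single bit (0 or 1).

[bits: d,b,clk,e,c,a,f]
t=0: Δ0=1101100 Δ1=1111100 Δ2=0111100 Δ3=0110001 Δ4=0010100 Δ5=0010010 Δ6=0110000 Δ7=0010000 | 7Δ
t=1: Δ0=0010000 Δ1=0000000 | 1Δ

1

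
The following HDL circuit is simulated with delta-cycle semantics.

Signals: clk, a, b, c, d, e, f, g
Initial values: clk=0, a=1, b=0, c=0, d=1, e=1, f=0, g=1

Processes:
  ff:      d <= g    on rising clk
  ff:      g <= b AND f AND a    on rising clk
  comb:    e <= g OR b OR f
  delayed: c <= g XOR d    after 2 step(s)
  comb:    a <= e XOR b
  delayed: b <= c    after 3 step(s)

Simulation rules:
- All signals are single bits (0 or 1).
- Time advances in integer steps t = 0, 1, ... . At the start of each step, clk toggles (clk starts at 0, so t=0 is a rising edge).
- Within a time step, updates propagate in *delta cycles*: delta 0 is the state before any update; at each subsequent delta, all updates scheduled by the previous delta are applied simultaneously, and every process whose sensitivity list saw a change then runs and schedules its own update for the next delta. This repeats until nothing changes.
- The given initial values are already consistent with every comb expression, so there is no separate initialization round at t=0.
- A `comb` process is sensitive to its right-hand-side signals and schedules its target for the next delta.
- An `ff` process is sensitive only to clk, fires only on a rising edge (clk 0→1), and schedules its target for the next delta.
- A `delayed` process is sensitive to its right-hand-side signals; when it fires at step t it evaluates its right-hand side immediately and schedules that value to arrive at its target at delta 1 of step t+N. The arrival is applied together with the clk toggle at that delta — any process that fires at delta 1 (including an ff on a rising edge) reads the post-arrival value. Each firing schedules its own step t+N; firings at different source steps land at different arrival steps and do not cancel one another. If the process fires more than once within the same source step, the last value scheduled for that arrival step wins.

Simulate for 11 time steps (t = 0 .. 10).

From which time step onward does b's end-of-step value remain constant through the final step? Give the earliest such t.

7

t0.Δ0 b=0 d=1 clk=0 c=0 a=1 g=1 f=0 e=1
t0.Δ1 b=0 d=1 clk=1 c=0 a=1 g=1 f=0 e=1
t0.Δ2 b=0 d=1 clk=1 c=0 a=1 g=0 f=0 e=1
t0.Δ3 b=0 d=1 clk=1 c=0 a=1 g=0 f=0 e=0
t0.Δ4 b=0 d=1 clk=1 c=0 a=0 g=0 f=0 e=0
t1.Δ0 b=0 d=1 clk=1 c=0 a=0 g=0 f=0 e=0
t1.Δ1 b=0 d=1 clk=0 c=0 a=0 g=0 f=0 e=0
t2.Δ0 b=0 d=1 clk=0 c=0 a=0 g=0 f=0 e=0
t2.Δ1 b=0 d=1 clk=1 c=1 a=0 g=0 f=0 e=0
t2.Δ2 b=0 d=0 clk=1 c=1 a=0 g=0 f=0 e=0
t3.Δ0 b=0 d=0 clk=1 c=1 a=0 g=0 f=0 e=0
t3.Δ1 b=0 d=0 clk=0 c=1 a=0 g=0 f=0 e=0
t4.Δ0 b=0 d=0 clk=0 c=1 a=0 g=0 f=0 e=0
t4.Δ1 b=0 d=0 clk=1 c=0 a=0 g=0 f=0 e=0
t5.Δ0 b=0 d=0 clk=1 c=0 a=0 g=0 f=0 e=0
t5.Δ1 b=1 d=0 clk=0 c=0 a=0 g=0 f=0 e=0
t5.Δ2 b=1 d=0 clk=0 c=0 a=1 g=0 f=0 e=1
t5.Δ3 b=1 d=0 clk=0 c=0 a=0 g=0 f=0 e=1
t6.Δ0 b=1 d=0 clk=0 c=0 a=0 g=0 f=0 e=1
t6.Δ1 b=1 d=0 clk=1 c=0 a=0 g=0 f=0 e=1
t7.Δ0 b=1 d=0 clk=1 c=0 a=0 g=0 f=0 e=1
t7.Δ1 b=0 d=0 clk=0 c=0 a=0 g=0 f=0 e=1
t7.Δ2 b=0 d=0 clk=0 c=0 a=1 g=0 f=0 e=0
t7.Δ3 b=0 d=0 clk=0 c=0 a=0 g=0 f=0 e=0
t8.Δ0 b=0 d=0 clk=0 c=0 a=0 g=0 f=0 e=0
t8.Δ1 b=0 d=0 clk=1 c=0 a=0 g=0 f=0 e=0
t9.Δ0 b=0 d=0 clk=1 c=0 a=0 g=0 f=0 e=0
t9.Δ1 b=0 d=0 clk=0 c=0 a=0 g=0 f=0 e=0
t10.Δ0 b=0 d=0 clk=0 c=0 a=0 g=0 f=0 e=0
t10.Δ1 b=0 d=0 clk=1 c=0 a=0 g=0 f=0 e=0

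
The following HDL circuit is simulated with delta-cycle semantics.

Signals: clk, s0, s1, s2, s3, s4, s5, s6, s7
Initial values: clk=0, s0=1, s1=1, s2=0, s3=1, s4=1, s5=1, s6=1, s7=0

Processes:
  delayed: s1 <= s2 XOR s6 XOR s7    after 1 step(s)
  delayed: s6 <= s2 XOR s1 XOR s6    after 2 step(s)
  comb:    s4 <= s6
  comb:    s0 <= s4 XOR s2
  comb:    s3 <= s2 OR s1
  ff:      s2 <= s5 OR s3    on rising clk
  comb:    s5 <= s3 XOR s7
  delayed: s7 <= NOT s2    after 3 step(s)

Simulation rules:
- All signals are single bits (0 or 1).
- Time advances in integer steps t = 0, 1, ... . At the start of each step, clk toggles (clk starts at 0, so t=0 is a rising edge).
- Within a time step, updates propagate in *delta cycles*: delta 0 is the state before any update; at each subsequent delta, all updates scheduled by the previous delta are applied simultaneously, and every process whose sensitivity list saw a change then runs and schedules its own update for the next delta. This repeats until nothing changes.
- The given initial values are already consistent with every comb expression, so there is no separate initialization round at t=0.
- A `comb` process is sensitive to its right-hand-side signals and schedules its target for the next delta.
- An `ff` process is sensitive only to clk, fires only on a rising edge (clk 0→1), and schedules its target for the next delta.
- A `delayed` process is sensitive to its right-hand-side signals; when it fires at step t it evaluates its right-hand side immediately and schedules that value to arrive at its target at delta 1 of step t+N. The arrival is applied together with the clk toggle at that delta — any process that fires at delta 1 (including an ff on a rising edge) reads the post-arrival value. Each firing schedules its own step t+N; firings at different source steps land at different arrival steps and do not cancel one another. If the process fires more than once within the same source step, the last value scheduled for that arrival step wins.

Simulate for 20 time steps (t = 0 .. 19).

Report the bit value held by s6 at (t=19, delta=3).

t=0 Δ0: s0=1 s2=0 s7=0 s1=1 s6=1 s3=1 s5=1 s4=1 clk=0
  Δ1: clk:0→1
  Δ2: s2:0→1
  Δ3: s0:1→0
  (3Δ to stable)
t=1 Δ0: s0=0 s2=1 s7=0 s1=1 s6=1 s3=1 s5=1 s4=1 clk=1
  Δ1: s1:1→0, clk:1→0
  (1Δ to stable)
t=2 Δ0: s0=0 s2=1 s7=0 s1=0 s6=1 s3=1 s5=1 s4=1 clk=0
  Δ1: clk:0→1
  (1Δ to stable)
t=3 Δ0: s0=0 s2=1 s7=0 s1=0 s6=1 s3=1 s5=1 s4=1 clk=1
  Δ1: s6:1→0, clk:1→0
  Δ2: s4:1→0
  Δ3: s0:0→1
  (3Δ to stable)
t=4 Δ0: s0=1 s2=1 s7=0 s1=0 s6=0 s3=1 s5=1 s4=0 clk=0
  Δ1: s1:0→1, clk:0→1
  (1Δ to stable)
t=5 Δ0: s0=1 s2=1 s7=0 s1=1 s6=0 s3=1 s5=1 s4=0 clk=1
  Δ1: s6:0→1, clk:1→0
  Δ2: s4:0→1
  Δ3: s0:1→0
  (3Δ to stable)
t=6 Δ0: s0=0 s2=1 s7=0 s1=1 s6=1 s3=1 s5=1 s4=1 clk=0
  Δ1: s1:1→0, s6:1→0, clk:0→1
  Δ2: s4:1→0
  Δ3: s0:0→1
  (3Δ to stable)
t=7 Δ0: s0=1 s2=1 s7=0 s1=0 s6=0 s3=1 s5=1 s4=0 clk=1
  Δ1: s1:0→1, s6:0→1, clk:1→0
  Δ2: s4:0→1
  Δ3: s0:1→0
  (3Δ to stable)
t=8 Δ0: s0=0 s2=1 s7=0 s1=1 s6=1 s3=1 s5=1 s4=1 clk=0
  Δ1: s1:1→0, clk:0→1
  (1Δ to stable)
t=9 Δ0: s0=0 s2=1 s7=0 s1=0 s6=1 s3=1 s5=1 s4=1 clk=1
  Δ1: clk:1→0
  (1Δ to stable)
t=10 Δ0: s0=0 s2=1 s7=0 s1=0 s6=1 s3=1 s5=1 s4=1 clk=0
  Δ1: s6:1→0, clk:0→1
  Δ2: s4:1→0
  Δ3: s0:0→1
  (3Δ to stable)
t=11 Δ0: s0=1 s2=1 s7=0 s1=0 s6=0 s3=1 s5=1 s4=0 clk=1
  Δ1: s1:0→1, clk:1→0
  (1Δ to stable)
t=12 Δ0: s0=1 s2=1 s7=0 s1=1 s6=0 s3=1 s5=1 s4=0 clk=0
  Δ1: s6:0→1, clk:0→1
  Δ2: s4:0→1
  Δ3: s0:1→0
  (3Δ to stable)
t=13 Δ0: s0=0 s2=1 s7=0 s1=1 s6=1 s3=1 s5=1 s4=1 clk=1
  Δ1: s1:1→0, s6:1→0, clk:1→0
  Δ2: s4:1→0
  Δ3: s0:0→1
  (3Δ to stable)
t=14 Δ0: s0=1 s2=1 s7=0 s1=0 s6=0 s3=1 s5=1 s4=0 clk=0
  Δ1: s1:0→1, s6:0→1, clk:0→1
  Δ2: s4:0→1
  Δ3: s0:1→0
  (3Δ to stable)
t=15 Δ0: s0=0 s2=1 s7=0 s1=1 s6=1 s3=1 s5=1 s4=1 clk=1
  Δ1: s1:1→0, clk:1→0
  (1Δ to stable)
t=16 Δ0: s0=0 s2=1 s7=0 s1=0 s6=1 s3=1 s5=1 s4=1 clk=0
  Δ1: clk:0→1
  (1Δ to stable)
t=17 Δ0: s0=0 s2=1 s7=0 s1=0 s6=1 s3=1 s5=1 s4=1 clk=1
  Δ1: s6:1→0, clk:1→0
  Δ2: s4:1→0
  Δ3: s0:0→1
  (3Δ to stable)
t=18 Δ0: s0=1 s2=1 s7=0 s1=0 s6=0 s3=1 s5=1 s4=0 clk=0
  Δ1: s1:0→1, clk:0→1
  (1Δ to stable)
t=19 Δ0: s0=1 s2=1 s7=0 s1=1 s6=0 s3=1 s5=1 s4=0 clk=1
  Δ1: s6:0→1, clk:1→0
  Δ2: s4:0→1
  Δ3: s0:1→0
  (3Δ to stable)

1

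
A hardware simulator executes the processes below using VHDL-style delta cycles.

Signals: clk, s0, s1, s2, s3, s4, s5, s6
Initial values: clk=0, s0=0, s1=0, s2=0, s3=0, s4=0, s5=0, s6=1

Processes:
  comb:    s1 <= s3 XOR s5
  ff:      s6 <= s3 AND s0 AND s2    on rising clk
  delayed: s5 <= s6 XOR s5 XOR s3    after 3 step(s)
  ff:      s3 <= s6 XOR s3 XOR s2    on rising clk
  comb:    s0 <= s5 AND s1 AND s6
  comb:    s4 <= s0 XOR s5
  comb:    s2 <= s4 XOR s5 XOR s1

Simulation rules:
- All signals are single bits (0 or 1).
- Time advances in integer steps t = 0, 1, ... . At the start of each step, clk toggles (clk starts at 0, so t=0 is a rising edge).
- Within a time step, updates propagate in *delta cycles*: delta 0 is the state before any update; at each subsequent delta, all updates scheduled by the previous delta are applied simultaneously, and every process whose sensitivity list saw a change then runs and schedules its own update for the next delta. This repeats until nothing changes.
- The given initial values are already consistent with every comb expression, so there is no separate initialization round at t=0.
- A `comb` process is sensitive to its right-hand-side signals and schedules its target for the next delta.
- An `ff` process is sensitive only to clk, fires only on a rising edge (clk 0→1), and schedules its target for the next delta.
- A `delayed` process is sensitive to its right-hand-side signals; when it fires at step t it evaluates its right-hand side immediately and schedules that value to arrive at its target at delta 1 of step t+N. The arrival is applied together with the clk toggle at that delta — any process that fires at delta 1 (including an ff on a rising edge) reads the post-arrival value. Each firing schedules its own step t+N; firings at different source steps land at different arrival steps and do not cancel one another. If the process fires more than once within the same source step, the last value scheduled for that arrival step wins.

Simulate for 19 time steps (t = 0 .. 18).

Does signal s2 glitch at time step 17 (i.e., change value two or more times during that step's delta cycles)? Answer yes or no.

no

t=0 Δ0: s5=0 s2=0 s6=1 s3=0 s0=0 s1=0 s4=0 clk=0
  Δ1: clk:0→1
  Δ2: s6:1→0, s3:0→1
  Δ3: s1:0→1
  Δ4: s2:0→1
  (4Δ to stable)
t=1 Δ0: s5=0 s2=1 s6=0 s3=1 s0=0 s1=1 s4=0 clk=1
  Δ1: clk:1→0
  (1Δ to stable)
t=2 Δ0: s5=0 s2=1 s6=0 s3=1 s0=0 s1=1 s4=0 clk=0
  Δ1: clk:0→1
  Δ2: s3:1→0
  Δ3: s1:1→0
  Δ4: s2:1→0
  (4Δ to stable)
t=3 Δ0: s5=0 s2=0 s6=0 s3=0 s0=0 s1=0 s4=0 clk=1
  Δ1: s5:0→1, clk:1→0
  Δ2: s2:0→1, s1:0→1, s4:0→1
  (2Δ to stable)
t=4 Δ0: s5=1 s2=1 s6=0 s3=0 s0=0 s1=1 s4=1 clk=0
  Δ1: clk:0→1
  Δ2: s3:0→1
  Δ3: s1:1→0
  Δ4: s2:1→0
  (4Δ to stable)
t=5 Δ0: s5=1 s2=0 s6=0 s3=1 s0=0 s1=0 s4=1 clk=1
  Δ1: s5:1→0, clk:1→0
  Δ2: s2:0→1, s1:0→1, s4:1→0
  (2Δ to stable)
t=6 Δ0: s5=0 s2=1 s6=0 s3=1 s0=0 s1=1 s4=0 clk=0
  Δ1: s5:0→1, clk:0→1
  Δ2: s2:1→0, s3:1→0, s1:1→0, s4:0→1
  Δ3: s1:0→1
  Δ4: s2:0→1
  (4Δ to stable)
t=7 Δ0: s5=1 s2=1 s6=0 s3=0 s0=0 s1=1 s4=1 clk=1
  Δ1: s5:1→0, clk:1→0
  Δ2: s2:1→0, s1:1→0, s4:1→0
  (2Δ to stable)
t=8 Δ0: s5=0 s2=0 s6=0 s3=0 s0=0 s1=0 s4=0 clk=0
  Δ1: s5:0→1, clk:0→1
  Δ2: s2:0→1, s1:0→1, s4:0→1
  (2Δ to stable)
t=9 Δ0: s5=1 s2=1 s6=0 s3=0 s0=0 s1=1 s4=1 clk=1
  Δ1: clk:1→0
  (1Δ to stable)
t=10 Δ0: s5=1 s2=1 s6=0 s3=0 s0=0 s1=1 s4=1 clk=0
  Δ1: s5:1→0, clk:0→1
  Δ2: s2:1→0, s3:0→1, s1:1→0, s4:1→0
  Δ3: s1:0→1
  Δ4: s2:0→1
  (4Δ to stable)
t=11 Δ0: s5=0 s2=1 s6=0 s3=1 s0=0 s1=1 s4=0 clk=1
  Δ1: s5:0→1, clk:1→0
  Δ2: s2:1→0, s1:1→0, s4:0→1
  (2Δ to stable)
t=12 Δ0: s5=1 s2=0 s6=0 s3=1 s0=0 s1=0 s4=1 clk=0
  Δ1: clk:0→1
  (1Δ to stable)
t=13 Δ0: s5=1 s2=0 s6=0 s3=1 s0=0 s1=0 s4=1 clk=1
  Δ1: clk:1→0
  (1Δ to stable)
t=14 Δ0: s5=1 s2=0 s6=0 s3=1 s0=0 s1=0 s4=1 clk=0
  Δ1: s5:1→0, clk:0→1
  Δ2: s2:0→1, s1:0→1, s4:1→0
  (2Δ to stable)
t=15 Δ0: s5=0 s2=1 s6=0 s3=1 s0=0 s1=1 s4=0 clk=1
  Δ1: clk:1→0
  (1Δ to stable)
t=16 Δ0: s5=0 s2=1 s6=0 s3=1 s0=0 s1=1 s4=0 clk=0
  Δ1: clk:0→1
  Δ2: s3:1→0
  Δ3: s1:1→0
  Δ4: s2:1→0
  (4Δ to stable)
t=17 Δ0: s5=0 s2=0 s6=0 s3=0 s0=0 s1=0 s4=0 clk=1
  Δ1: s5:0→1, clk:1→0
  Δ2: s2:0→1, s1:0→1, s4:0→1
  (2Δ to stable)
t=18 Δ0: s5=1 s2=1 s6=0 s3=0 s0=0 s1=1 s4=1 clk=0
  Δ1: clk:0→1
  Δ2: s3:0→1
  Δ3: s1:1→0
  Δ4: s2:1→0
  (4Δ to stable)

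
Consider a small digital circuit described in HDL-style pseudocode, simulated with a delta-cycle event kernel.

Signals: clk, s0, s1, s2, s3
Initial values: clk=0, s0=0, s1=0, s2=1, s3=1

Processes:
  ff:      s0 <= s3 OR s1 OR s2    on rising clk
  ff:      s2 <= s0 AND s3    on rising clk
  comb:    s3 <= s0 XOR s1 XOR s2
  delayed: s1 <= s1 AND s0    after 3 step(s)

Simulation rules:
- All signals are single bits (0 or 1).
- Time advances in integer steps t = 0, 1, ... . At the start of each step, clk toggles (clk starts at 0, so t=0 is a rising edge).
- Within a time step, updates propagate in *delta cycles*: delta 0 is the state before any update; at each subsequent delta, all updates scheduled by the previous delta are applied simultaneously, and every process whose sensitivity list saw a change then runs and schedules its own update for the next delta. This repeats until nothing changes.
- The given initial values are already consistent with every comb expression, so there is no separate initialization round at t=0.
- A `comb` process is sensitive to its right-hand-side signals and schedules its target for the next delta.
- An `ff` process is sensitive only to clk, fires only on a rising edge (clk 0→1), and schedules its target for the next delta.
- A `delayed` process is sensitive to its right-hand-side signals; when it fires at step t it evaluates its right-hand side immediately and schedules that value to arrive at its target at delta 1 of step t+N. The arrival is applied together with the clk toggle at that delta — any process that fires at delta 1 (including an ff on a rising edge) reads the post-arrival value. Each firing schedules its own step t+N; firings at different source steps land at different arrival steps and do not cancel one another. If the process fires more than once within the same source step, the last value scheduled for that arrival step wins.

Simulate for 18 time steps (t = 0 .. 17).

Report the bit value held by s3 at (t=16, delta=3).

[bits: s3,s2,s0,clk,s1]
t=0: Δ0=11000 Δ1=11010 Δ2=10110 | 2Δ
t=1: Δ0=10110 Δ1=10100 | 1Δ
t=2: Δ0=10100 Δ1=10110 Δ2=11110 Δ3=01110 | 3Δ
t=3: Δ0=01110 Δ1=01100 | 1Δ
t=4: Δ0=01100 Δ1=01110 Δ2=00110 Δ3=10110 | 3Δ
t=5: Δ0=10110 Δ1=10100 | 1Δ
t=6: Δ0=10100 Δ1=10110 Δ2=11110 Δ3=01110 | 3Δ
t=7: Δ0=01110 Δ1=01100 | 1Δ
t=8: Δ0=01100 Δ1=01110 Δ2=00110 Δ3=10110 | 3Δ
t=9: Δ0=10110 Δ1=10100 | 1Δ
t=10: Δ0=10100 Δ1=10110 Δ2=11110 Δ3=01110 | 3Δ
t=11: Δ0=01110 Δ1=01100 | 1Δ
t=12: Δ0=01100 Δ1=01110 Δ2=00110 Δ3=10110 | 3Δ
t=13: Δ0=10110 Δ1=10100 | 1Δ
t=14: Δ0=10100 Δ1=10110 Δ2=11110 Δ3=01110 | 3Δ
t=15: Δ0=01110 Δ1=01100 | 1Δ
t=16: Δ0=01100 Δ1=01110 Δ2=00110 Δ3=10110 | 3Δ
t=17: Δ0=10110 Δ1=10100 | 1Δ

1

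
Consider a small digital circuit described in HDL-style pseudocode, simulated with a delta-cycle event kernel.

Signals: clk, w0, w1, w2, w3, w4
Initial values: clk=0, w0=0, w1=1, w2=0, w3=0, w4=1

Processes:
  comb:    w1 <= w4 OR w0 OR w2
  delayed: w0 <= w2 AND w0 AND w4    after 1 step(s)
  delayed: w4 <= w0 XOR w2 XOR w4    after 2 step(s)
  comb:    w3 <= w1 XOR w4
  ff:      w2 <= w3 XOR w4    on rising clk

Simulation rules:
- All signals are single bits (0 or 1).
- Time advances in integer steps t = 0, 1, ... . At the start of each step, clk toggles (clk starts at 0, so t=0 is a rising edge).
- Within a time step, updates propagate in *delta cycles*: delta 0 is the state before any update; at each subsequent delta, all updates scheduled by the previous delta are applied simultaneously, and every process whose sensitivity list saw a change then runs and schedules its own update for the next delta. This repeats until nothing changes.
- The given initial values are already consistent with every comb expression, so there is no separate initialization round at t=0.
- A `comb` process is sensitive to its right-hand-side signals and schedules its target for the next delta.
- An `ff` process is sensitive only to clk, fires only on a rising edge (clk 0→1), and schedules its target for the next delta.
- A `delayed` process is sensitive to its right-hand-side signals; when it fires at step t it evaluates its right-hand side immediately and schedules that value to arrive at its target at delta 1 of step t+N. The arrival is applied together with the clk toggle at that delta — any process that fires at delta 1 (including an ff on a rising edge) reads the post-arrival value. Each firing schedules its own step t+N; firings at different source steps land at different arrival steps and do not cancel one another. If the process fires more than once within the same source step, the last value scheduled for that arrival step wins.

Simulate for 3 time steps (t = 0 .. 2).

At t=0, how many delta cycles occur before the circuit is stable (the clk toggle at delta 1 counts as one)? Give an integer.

2

[bits: w3,w4,w0,clk,w2,w1]
t=0: Δ0=010001 Δ1=010101 Δ2=010111 | 2Δ
t=1: Δ0=010111 Δ1=010011 | 1Δ
t=2: Δ0=010011 Δ1=000111 Δ2=100101 Δ3=100100 Δ4=000100 | 4Δ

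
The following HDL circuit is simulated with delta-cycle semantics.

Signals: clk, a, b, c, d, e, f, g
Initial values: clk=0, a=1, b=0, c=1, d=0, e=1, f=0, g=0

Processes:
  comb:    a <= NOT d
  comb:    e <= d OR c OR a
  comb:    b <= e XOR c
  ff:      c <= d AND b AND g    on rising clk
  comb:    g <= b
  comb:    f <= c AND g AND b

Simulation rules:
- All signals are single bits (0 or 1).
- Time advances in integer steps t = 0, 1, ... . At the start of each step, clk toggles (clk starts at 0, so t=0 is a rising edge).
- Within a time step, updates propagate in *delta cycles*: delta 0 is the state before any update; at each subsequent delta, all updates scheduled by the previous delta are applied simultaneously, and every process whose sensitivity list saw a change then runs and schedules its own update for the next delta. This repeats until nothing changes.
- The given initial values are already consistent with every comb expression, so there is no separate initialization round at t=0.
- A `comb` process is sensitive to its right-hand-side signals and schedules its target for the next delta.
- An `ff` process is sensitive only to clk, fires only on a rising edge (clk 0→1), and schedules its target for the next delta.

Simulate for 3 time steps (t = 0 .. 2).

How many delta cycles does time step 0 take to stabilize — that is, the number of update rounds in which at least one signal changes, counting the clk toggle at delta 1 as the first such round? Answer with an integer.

4

t0.Δ0 c=1 a=1 e=1 clk=0 f=0 g=0 b=0 d=0
t0.Δ1 c=1 a=1 e=1 clk=1 f=0 g=0 b=0 d=0
t0.Δ2 c=0 a=1 e=1 clk=1 f=0 g=0 b=0 d=0
t0.Δ3 c=0 a=1 e=1 clk=1 f=0 g=0 b=1 d=0
t0.Δ4 c=0 a=1 e=1 clk=1 f=0 g=1 b=1 d=0
t1.Δ0 c=0 a=1 e=1 clk=1 f=0 g=1 b=1 d=0
t1.Δ1 c=0 a=1 e=1 clk=0 f=0 g=1 b=1 d=0
t2.Δ0 c=0 a=1 e=1 clk=0 f=0 g=1 b=1 d=0
t2.Δ1 c=0 a=1 e=1 clk=1 f=0 g=1 b=1 d=0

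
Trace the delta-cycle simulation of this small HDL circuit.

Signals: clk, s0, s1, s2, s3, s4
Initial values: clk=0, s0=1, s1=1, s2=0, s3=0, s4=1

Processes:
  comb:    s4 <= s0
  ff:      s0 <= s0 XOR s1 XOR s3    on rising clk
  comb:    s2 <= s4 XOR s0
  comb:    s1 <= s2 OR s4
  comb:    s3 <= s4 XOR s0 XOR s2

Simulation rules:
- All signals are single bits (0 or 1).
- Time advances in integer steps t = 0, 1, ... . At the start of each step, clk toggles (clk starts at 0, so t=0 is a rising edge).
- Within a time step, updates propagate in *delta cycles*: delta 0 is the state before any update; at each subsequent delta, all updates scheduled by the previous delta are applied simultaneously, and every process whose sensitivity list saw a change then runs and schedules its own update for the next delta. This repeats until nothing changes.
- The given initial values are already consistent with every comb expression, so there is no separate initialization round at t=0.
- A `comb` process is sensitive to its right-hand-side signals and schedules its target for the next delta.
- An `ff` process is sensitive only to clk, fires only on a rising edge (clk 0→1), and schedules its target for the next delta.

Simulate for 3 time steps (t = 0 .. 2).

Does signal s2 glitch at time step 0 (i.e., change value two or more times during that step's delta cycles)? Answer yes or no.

yes

t=0 Δ0: clk=0 s4=1 s1=1 s3=0 s0=1 s2=0
  Δ1: clk:0→1
  Δ2: s0:1→0
  Δ3: s4:1→0, s3:0→1, s2:0→1
  Δ4: s2:1→0
  Δ5: s1:1→0, s3:1→0
  (5Δ to stable)
t=1 Δ0: clk=1 s4=0 s1=0 s3=0 s0=0 s2=0
  Δ1: clk:1→0
  (1Δ to stable)
t=2 Δ0: clk=0 s4=0 s1=0 s3=0 s0=0 s2=0
  Δ1: clk:0→1
  (1Δ to stable)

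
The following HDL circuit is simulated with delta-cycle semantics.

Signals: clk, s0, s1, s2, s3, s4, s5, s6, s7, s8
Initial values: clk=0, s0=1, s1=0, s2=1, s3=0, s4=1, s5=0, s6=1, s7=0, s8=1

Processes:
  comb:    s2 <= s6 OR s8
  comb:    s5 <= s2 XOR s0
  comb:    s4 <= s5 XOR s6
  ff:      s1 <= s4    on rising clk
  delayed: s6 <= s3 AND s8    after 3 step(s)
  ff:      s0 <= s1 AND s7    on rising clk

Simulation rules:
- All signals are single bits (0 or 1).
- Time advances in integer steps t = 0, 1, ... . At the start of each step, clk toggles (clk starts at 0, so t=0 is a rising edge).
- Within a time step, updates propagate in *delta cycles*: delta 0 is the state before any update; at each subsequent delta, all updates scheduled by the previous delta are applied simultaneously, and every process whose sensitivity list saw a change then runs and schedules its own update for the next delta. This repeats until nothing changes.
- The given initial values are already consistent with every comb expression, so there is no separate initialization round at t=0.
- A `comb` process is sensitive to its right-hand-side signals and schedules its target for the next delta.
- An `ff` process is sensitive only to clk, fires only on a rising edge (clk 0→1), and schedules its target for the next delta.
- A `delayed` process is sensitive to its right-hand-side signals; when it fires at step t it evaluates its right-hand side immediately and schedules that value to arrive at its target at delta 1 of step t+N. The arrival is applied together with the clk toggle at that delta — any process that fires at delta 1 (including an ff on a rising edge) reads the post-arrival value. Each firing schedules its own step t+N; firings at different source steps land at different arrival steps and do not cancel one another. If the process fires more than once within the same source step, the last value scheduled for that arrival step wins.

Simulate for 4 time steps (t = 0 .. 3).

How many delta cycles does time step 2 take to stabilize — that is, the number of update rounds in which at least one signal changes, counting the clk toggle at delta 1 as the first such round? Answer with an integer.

[bits: s8,s1,s6,s2,clk,s4,s3,s5,s0,s7]
t=0: Δ0=1011010010 Δ1=1011110010 Δ2=1111110000 Δ3=1111110100 Δ4=1111100100 | 4Δ
t=1: Δ0=1111100100 Δ1=1111000100 | 1Δ
t=2: Δ0=1111000100 Δ1=1111100100 Δ2=1011100100 | 2Δ
t=3: Δ0=1011100100 Δ1=1011000100 | 1Δ

2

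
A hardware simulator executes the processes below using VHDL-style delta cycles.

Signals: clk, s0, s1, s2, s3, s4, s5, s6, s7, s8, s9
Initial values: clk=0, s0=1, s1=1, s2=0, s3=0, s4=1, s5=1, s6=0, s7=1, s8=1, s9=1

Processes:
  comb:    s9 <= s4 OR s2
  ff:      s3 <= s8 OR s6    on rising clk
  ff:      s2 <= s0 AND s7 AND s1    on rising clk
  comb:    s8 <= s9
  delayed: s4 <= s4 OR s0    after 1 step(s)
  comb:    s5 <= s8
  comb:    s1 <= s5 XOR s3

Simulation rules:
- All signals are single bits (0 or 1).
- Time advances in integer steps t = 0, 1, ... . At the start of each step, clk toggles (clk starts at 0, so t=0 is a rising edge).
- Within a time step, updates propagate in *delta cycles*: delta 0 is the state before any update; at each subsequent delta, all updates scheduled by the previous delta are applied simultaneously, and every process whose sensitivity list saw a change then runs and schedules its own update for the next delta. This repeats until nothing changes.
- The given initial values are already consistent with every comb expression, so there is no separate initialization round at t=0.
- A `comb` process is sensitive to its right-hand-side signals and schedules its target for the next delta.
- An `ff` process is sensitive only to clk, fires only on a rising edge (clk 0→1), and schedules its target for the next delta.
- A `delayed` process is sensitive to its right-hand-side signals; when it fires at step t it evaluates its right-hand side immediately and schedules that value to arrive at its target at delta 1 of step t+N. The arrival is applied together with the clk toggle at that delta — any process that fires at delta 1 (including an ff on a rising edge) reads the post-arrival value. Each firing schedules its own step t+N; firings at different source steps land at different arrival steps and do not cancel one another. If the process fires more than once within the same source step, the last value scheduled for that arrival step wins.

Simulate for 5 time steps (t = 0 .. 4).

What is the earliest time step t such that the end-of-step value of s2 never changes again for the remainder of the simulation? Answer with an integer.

2

[bits: s1,s4,s7,clk,s9,s6,s3,s5,s0,s2,s8]
t=0: Δ0=11101001101 Δ1=11111001101 Δ2=11111011111 Δ3=01111011111 | 3Δ
t=1: Δ0=01111011111 Δ1=01101011111 | 1Δ
t=2: Δ0=01101011111 Δ1=01111011111 Δ2=01111011101 | 2Δ
t=3: Δ0=01111011101 Δ1=01101011101 | 1Δ
t=4: Δ0=01101011101 Δ1=01111011101 | 1Δ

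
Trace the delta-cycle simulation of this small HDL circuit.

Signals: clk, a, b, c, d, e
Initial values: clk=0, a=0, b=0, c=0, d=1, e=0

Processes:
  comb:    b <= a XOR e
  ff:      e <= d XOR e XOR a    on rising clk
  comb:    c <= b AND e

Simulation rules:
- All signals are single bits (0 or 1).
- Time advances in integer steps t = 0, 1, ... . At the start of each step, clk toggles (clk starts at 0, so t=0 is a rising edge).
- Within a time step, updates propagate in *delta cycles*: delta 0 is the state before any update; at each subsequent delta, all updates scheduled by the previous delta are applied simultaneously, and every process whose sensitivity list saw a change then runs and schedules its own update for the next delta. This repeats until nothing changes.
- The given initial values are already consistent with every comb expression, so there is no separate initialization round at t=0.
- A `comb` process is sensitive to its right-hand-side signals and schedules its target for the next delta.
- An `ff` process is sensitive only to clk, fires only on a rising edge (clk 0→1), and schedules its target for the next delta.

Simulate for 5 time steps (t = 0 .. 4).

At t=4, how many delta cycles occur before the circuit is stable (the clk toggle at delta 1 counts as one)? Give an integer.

4

[bits: a,clk,c,e,b,d]
t=0: Δ0=000001 Δ1=010001 Δ2=010101 Δ3=010111 Δ4=011111 | 4Δ
t=1: Δ0=011111 Δ1=001111 | 1Δ
t=2: Δ0=001111 Δ1=011111 Δ2=011011 Δ3=010001 | 3Δ
t=3: Δ0=010001 Δ1=000001 | 1Δ
t=4: Δ0=000001 Δ1=010001 Δ2=010101 Δ3=010111 Δ4=011111 | 4Δ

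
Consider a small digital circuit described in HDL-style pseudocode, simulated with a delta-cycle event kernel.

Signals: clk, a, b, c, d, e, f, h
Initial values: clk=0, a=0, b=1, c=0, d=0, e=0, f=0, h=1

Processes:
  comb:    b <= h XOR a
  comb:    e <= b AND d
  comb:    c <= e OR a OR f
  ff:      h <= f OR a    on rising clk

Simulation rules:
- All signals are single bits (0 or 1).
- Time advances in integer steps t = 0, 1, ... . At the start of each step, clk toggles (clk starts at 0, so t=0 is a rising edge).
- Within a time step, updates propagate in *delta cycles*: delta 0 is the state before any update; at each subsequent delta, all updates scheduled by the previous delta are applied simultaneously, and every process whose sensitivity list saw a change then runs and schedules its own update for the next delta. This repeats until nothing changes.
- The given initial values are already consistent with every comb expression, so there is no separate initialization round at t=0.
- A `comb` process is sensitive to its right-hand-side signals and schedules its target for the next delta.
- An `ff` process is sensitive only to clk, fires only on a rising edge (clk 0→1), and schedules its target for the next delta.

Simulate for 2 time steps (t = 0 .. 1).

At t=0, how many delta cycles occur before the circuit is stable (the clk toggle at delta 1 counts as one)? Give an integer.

t=0 Δ0: clk=0 d=0 e=0 b=1 c=0 h=1 f=0 a=0
  Δ1: clk:0→1
  Δ2: h:1→0
  Δ3: b:1→0
  (3Δ to stable)
t=1 Δ0: clk=1 d=0 e=0 b=0 c=0 h=0 f=0 a=0
  Δ1: clk:1→0
  (1Δ to stable)

3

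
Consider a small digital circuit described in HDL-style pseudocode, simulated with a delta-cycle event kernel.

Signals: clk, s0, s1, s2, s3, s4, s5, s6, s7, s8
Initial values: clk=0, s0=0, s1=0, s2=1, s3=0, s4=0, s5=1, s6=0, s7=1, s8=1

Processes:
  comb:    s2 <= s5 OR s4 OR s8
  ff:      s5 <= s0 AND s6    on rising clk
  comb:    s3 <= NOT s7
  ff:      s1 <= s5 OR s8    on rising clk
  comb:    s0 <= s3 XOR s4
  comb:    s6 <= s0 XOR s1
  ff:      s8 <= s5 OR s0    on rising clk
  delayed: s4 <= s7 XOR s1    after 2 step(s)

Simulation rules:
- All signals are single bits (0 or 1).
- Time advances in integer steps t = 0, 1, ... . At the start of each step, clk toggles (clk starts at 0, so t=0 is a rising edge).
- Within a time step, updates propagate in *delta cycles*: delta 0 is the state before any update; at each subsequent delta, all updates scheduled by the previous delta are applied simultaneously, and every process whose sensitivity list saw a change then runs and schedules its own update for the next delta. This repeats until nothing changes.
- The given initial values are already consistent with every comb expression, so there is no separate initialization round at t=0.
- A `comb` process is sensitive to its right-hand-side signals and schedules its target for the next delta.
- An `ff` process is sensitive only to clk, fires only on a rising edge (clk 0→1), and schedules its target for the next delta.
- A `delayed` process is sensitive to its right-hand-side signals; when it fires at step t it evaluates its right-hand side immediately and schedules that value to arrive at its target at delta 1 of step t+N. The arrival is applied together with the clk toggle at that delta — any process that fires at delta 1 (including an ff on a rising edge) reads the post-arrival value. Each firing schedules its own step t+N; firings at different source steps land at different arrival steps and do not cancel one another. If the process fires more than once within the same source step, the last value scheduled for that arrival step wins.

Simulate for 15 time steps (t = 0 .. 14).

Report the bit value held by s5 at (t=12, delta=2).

0

t=0 Δ0: s6=0 s3=0 s8=1 s2=1 s0=0 clk=0 s1=0 s7=1 s5=1 s4=0
  Δ1: clk:0→1
  Δ2: s1:0→1, s5:1→0
  Δ3: s6:0→1
  (3Δ to stable)
t=1 Δ0: s6=1 s3=0 s8=1 s2=1 s0=0 clk=1 s1=1 s7=1 s5=0 s4=0
  Δ1: clk:1→0
  (1Δ to stable)
t=2 Δ0: s6=1 s3=0 s8=1 s2=1 s0=0 clk=0 s1=1 s7=1 s5=0 s4=0
  Δ1: clk:0→1
  Δ2: s8:1→0
  Δ3: s2:1→0
  (3Δ to stable)
t=3 Δ0: s6=1 s3=0 s8=0 s2=0 s0=0 clk=1 s1=1 s7=1 s5=0 s4=0
  Δ1: clk:1→0
  (1Δ to stable)
t=4 Δ0: s6=1 s3=0 s8=0 s2=0 s0=0 clk=0 s1=1 s7=1 s5=0 s4=0
  Δ1: clk:0→1
  Δ2: s1:1→0
  Δ3: s6:1→0
  (3Δ to stable)
t=5 Δ0: s6=0 s3=0 s8=0 s2=0 s0=0 clk=1 s1=0 s7=1 s5=0 s4=0
  Δ1: clk:1→0
  (1Δ to stable)
t=6 Δ0: s6=0 s3=0 s8=0 s2=0 s0=0 clk=0 s1=0 s7=1 s5=0 s4=0
  Δ1: clk:0→1, s4:0→1
  Δ2: s2:0→1, s0:0→1
  Δ3: s6:0→1
  (3Δ to stable)
t=7 Δ0: s6=1 s3=0 s8=0 s2=1 s0=1 clk=1 s1=0 s7=1 s5=0 s4=1
  Δ1: clk:1→0
  (1Δ to stable)
t=8 Δ0: s6=1 s3=0 s8=0 s2=1 s0=1 clk=0 s1=0 s7=1 s5=0 s4=1
  Δ1: clk:0→1
  Δ2: s8:0→1, s5:0→1
  (2Δ to stable)
t=9 Δ0: s6=1 s3=0 s8=1 s2=1 s0=1 clk=1 s1=0 s7=1 s5=1 s4=1
  Δ1: clk:1→0
  (1Δ to stable)
t=10 Δ0: s6=1 s3=0 s8=1 s2=1 s0=1 clk=0 s1=0 s7=1 s5=1 s4=1
  Δ1: clk:0→1
  Δ2: s1:0→1
  Δ3: s6:1→0
  (3Δ to stable)
t=11 Δ0: s6=0 s3=0 s8=1 s2=1 s0=1 clk=1 s1=1 s7=1 s5=1 s4=1
  Δ1: clk:1→0
  (1Δ to stable)
t=12 Δ0: s6=0 s3=0 s8=1 s2=1 s0=1 clk=0 s1=1 s7=1 s5=1 s4=1
  Δ1: clk:0→1, s4:1→0
  Δ2: s0:1→0, s5:1→0
  Δ3: s6:0→1
  (3Δ to stable)
t=13 Δ0: s6=1 s3=0 s8=1 s2=1 s0=0 clk=1 s1=1 s7=1 s5=0 s4=0
  Δ1: clk:1→0
  (1Δ to stable)
t=14 Δ0: s6=1 s3=0 s8=1 s2=1 s0=0 clk=0 s1=1 s7=1 s5=0 s4=0
  Δ1: clk:0→1
  Δ2: s8:1→0
  Δ3: s2:1→0
  (3Δ to stable)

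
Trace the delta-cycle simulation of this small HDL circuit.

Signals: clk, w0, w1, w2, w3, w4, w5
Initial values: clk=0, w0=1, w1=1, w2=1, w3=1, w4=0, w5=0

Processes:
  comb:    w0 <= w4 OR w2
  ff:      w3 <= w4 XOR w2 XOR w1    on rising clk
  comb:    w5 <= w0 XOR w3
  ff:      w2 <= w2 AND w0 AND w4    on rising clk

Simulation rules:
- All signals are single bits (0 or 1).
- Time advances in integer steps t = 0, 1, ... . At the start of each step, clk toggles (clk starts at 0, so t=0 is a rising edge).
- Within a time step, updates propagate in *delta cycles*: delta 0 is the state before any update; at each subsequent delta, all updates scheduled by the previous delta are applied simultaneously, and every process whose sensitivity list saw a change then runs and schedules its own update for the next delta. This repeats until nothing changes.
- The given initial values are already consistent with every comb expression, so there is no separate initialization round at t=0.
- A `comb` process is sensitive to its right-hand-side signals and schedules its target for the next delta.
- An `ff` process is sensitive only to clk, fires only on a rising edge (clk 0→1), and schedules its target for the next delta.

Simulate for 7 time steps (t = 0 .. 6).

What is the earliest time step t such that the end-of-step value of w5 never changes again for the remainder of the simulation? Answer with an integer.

2

[bits: clk,w5,w0,w3,w4,w1,w2]
t=0: Δ0=0011011 Δ1=1011011 Δ2=1010010 Δ3=1100010 Δ4=1000010 | 4Δ
t=1: Δ0=1000010 Δ1=0000010 | 1Δ
t=2: Δ0=0000010 Δ1=1000010 Δ2=1001010 Δ3=1101010 | 3Δ
t=3: Δ0=1101010 Δ1=0101010 | 1Δ
t=4: Δ0=0101010 Δ1=1101010 | 1Δ
t=5: Δ0=1101010 Δ1=0101010 | 1Δ
t=6: Δ0=0101010 Δ1=1101010 | 1Δ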